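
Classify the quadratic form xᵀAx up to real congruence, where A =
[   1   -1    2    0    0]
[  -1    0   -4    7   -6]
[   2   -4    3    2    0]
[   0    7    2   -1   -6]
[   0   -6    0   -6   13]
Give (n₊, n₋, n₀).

step 0: pivot 1 → sign +
step 1: pivot -1 → sign −
step 2: pivot 3 → sign +
step 3: pivot 1 → sign +
step 4: row/col 4 already zero → sign 0
signature = (3, 1, 1)

Answer: (3, 1, 1)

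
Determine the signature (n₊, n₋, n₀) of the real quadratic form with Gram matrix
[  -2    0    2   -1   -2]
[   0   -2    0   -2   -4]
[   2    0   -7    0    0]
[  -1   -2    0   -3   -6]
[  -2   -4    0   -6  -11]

Answer: (1, 4, 0)

Derivation:
step 0: pivot -2 → sign −
step 1: pivot -2 → sign −
step 2: pivot -5 → sign −
step 3: pivot -3/10 → sign −
step 4: pivot 1 → sign +
signature = (1, 4, 0)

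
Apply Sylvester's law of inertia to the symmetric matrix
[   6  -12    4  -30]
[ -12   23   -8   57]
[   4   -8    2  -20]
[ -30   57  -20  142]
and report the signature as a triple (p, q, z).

step 0: pivot 6 → sign +
step 1: pivot -1 → sign −
step 2: pivot -2/3 → sign −
step 3: pivot 1 → sign +
signature = (2, 2, 0)

Answer: (2, 2, 0)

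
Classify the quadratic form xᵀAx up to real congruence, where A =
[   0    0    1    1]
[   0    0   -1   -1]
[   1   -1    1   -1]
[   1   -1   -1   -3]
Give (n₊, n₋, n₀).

step 0: pivot 1 → sign +
step 1: pivot -1 → sign −
step 2: row/col 2 already zero → sign 0
step 3: row/col 3 already zero → sign 0
signature = (1, 1, 2)

Answer: (1, 1, 2)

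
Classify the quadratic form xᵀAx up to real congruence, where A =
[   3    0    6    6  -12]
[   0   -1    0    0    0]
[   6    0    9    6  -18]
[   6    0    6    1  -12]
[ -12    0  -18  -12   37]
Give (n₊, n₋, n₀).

step 0: pivot 3 → sign +
step 1: pivot -1 → sign −
step 2: pivot -3 → sign −
step 3: pivot 1 → sign +
step 4: pivot 1 → sign +
signature = (3, 2, 0)

Answer: (3, 2, 0)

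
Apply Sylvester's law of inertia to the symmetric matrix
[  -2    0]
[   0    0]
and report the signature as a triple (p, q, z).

Answer: (0, 1, 1)

Derivation:
step 0: pivot -2 → sign −
step 1: row/col 1 already zero → sign 0
signature = (0, 1, 1)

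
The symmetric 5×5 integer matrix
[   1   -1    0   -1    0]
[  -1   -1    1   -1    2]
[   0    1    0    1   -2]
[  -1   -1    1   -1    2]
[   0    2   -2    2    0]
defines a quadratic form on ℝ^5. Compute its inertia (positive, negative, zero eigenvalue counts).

step 0: pivot 1 → sign +
step 1: pivot -2 → sign −
step 2: pivot 1/2 → sign +
step 3: row/col 3 already zero → sign 0
step 4: row/col 4 already zero → sign 0
signature = (2, 1, 2)

Answer: (2, 1, 2)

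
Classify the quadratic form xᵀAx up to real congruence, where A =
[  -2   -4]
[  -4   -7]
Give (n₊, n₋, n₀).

step 0: pivot -2 → sign −
step 1: pivot 1 → sign +
signature = (1, 1, 0)

Answer: (1, 1, 0)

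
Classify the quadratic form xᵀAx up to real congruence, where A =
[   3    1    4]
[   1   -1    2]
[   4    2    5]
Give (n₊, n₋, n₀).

Answer: (1, 1, 1)

Derivation:
step 0: pivot 3 → sign +
step 1: pivot -4/3 → sign −
step 2: row/col 2 already zero → sign 0
signature = (1, 1, 1)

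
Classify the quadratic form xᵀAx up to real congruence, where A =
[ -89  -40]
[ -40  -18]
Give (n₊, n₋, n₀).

Answer: (0, 2, 0)

Derivation:
step 0: pivot -89 → sign −
step 1: pivot -2/89 → sign −
signature = (0, 2, 0)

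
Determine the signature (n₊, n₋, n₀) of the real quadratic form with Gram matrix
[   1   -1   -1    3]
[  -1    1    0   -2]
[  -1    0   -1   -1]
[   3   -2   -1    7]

Answer: (2, 1, 1)

Derivation:
step 0: pivot 1 → sign +
step 1: pivot -2 → sign −
step 2: pivot 1/2 → sign +
step 3: row/col 3 already zero → sign 0
signature = (2, 1, 1)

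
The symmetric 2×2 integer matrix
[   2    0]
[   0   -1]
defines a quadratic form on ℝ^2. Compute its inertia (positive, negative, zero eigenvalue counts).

Answer: (1, 1, 0)

Derivation:
step 0: pivot 2 → sign +
step 1: pivot -1 → sign −
signature = (1, 1, 0)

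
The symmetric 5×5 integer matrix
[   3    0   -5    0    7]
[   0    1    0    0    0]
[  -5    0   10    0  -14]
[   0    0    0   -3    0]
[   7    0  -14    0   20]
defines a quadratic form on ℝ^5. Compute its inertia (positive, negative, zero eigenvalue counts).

step 0: pivot 3 → sign +
step 1: pivot 1 → sign +
step 2: pivot 5/3 → sign +
step 3: pivot -3 → sign −
step 4: pivot 2/5 → sign +
signature = (4, 1, 0)

Answer: (4, 1, 0)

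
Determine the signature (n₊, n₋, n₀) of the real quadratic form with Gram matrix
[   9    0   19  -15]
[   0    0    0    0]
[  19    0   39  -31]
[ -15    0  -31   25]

step 0: pivot 9 → sign +
step 1: pivot -10/9 → sign −
step 2: pivot 2/5 → sign +
step 3: row/col 3 already zero → sign 0
signature = (2, 1, 1)

Answer: (2, 1, 1)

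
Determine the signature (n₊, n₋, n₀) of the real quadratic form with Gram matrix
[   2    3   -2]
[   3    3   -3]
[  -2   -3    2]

step 0: pivot 2 → sign +
step 1: pivot -3/2 → sign −
step 2: row/col 2 already zero → sign 0
signature = (1, 1, 1)

Answer: (1, 1, 1)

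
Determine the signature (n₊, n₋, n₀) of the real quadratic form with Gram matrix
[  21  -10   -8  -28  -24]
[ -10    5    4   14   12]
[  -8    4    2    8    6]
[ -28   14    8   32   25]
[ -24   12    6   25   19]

Answer: (4, 1, 0)

Derivation:
step 0: pivot 21 → sign +
step 1: pivot 5/21 → sign +
step 2: pivot -6/5 → sign −
step 3: pivot 4/3 → sign +
step 4: pivot 1/4 → sign +
signature = (4, 1, 0)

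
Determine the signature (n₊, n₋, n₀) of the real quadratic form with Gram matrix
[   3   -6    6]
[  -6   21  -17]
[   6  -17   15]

Answer: (3, 0, 0)

Derivation:
step 0: pivot 3 → sign +
step 1: pivot 9 → sign +
step 2: pivot 2/9 → sign +
signature = (3, 0, 0)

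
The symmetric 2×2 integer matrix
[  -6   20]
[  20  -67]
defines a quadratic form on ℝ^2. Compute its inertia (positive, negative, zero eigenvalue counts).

step 0: pivot -6 → sign −
step 1: pivot -1/3 → sign −
signature = (0, 2, 0)

Answer: (0, 2, 0)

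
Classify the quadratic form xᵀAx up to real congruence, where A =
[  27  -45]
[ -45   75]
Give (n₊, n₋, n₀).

step 0: pivot 27 → sign +
step 1: row/col 1 already zero → sign 0
signature = (1, 0, 1)

Answer: (1, 0, 1)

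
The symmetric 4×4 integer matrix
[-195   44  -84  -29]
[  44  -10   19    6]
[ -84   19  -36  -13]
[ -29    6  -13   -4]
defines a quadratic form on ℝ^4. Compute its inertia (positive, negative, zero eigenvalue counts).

step 0: pivot -195 → sign −
step 1: pivot -14/195 → sign −
step 2: pivot 3/14 → sign +
step 3: pivot 1 → sign +
signature = (2, 2, 0)

Answer: (2, 2, 0)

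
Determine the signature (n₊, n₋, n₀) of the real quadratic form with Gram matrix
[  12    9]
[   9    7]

Answer: (2, 0, 0)

Derivation:
step 0: pivot 12 → sign +
step 1: pivot 1/4 → sign +
signature = (2, 0, 0)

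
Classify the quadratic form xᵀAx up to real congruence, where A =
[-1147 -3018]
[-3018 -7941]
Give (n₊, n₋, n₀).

Answer: (0, 2, 0)

Derivation:
step 0: pivot -1147 → sign −
step 1: pivot -3/1147 → sign −
signature = (0, 2, 0)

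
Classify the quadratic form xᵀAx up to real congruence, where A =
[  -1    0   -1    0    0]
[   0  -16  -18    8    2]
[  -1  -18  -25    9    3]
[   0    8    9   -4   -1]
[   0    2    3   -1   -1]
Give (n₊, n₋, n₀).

Answer: (0, 4, 1)

Derivation:
step 0: pivot -1 → sign −
step 1: pivot -16 → sign −
step 2: pivot -15/4 → sign −
step 3: pivot -3/5 → sign −
step 4: row/col 4 already zero → sign 0
signature = (0, 4, 1)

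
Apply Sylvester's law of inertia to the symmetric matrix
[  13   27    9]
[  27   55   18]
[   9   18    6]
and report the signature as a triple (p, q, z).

step 0: pivot 13 → sign +
step 1: pivot -14/13 → sign −
step 2: pivot 3/14 → sign +
signature = (2, 1, 0)

Answer: (2, 1, 0)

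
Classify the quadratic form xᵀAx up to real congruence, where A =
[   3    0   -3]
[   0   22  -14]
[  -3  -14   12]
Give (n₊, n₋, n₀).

step 0: pivot 3 → sign +
step 1: pivot 22 → sign +
step 2: pivot 1/11 → sign +
signature = (3, 0, 0)

Answer: (3, 0, 0)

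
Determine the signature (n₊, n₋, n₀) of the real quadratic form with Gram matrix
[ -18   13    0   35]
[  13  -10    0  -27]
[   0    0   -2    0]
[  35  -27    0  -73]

Answer: (0, 4, 0)

Derivation:
step 0: pivot -18 → sign −
step 1: pivot -11/18 → sign −
step 2: pivot -2 → sign −
step 3: pivot -1/11 → sign −
signature = (0, 4, 0)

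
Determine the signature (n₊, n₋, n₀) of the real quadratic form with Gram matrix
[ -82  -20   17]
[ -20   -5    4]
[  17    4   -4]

step 0: pivot -82 → sign −
step 1: pivot -5/41 → sign −
step 2: pivot -3/10 → sign −
signature = (0, 3, 0)

Answer: (0, 3, 0)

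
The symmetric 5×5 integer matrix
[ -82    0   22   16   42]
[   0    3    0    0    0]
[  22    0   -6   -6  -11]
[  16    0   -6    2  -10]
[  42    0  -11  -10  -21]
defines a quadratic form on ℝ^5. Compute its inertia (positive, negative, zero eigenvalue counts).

Answer: (3, 2, 0)

Derivation:
step 0: pivot -82 → sign −
step 1: pivot 3 → sign +
step 2: pivot -4/41 → sign −
step 3: pivot 35 → sign +
step 4: pivot 3/70 → sign +
signature = (3, 2, 0)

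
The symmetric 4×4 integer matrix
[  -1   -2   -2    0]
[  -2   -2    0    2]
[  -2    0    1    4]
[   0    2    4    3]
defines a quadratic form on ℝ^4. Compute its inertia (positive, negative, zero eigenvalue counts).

Answer: (2, 2, 0)

Derivation:
step 0: pivot -1 → sign −
step 1: pivot 2 → sign +
step 2: pivot -3 → sign −
step 3: pivot 1 → sign +
signature = (2, 2, 0)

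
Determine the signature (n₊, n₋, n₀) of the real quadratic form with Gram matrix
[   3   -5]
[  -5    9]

step 0: pivot 3 → sign +
step 1: pivot 2/3 → sign +
signature = (2, 0, 0)

Answer: (2, 0, 0)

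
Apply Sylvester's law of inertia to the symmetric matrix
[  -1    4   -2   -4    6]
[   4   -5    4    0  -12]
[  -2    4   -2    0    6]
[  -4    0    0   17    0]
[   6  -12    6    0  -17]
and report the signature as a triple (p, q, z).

Answer: (4, 1, 0)

Derivation:
step 0: pivot -1 → sign −
step 1: pivot 11 → sign +
step 2: pivot 6/11 → sign +
step 3: pivot 1 → sign +
step 4: pivot 1 → sign +
signature = (4, 1, 0)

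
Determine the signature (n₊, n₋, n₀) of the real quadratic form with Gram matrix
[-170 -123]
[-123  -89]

Answer: (0, 2, 0)

Derivation:
step 0: pivot -170 → sign −
step 1: pivot -1/170 → sign −
signature = (0, 2, 0)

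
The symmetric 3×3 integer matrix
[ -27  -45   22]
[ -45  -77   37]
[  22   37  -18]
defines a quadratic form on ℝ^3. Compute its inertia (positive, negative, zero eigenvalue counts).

Answer: (0, 3, 0)

Derivation:
step 0: pivot -27 → sign −
step 1: pivot -2 → sign −
step 2: pivot -1/54 → sign −
signature = (0, 3, 0)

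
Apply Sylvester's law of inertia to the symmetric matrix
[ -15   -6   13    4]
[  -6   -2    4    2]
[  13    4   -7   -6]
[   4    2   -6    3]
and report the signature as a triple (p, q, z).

Answer: (3, 1, 0)

Derivation:
step 0: pivot -15 → sign −
step 1: pivot 2/5 → sign +
step 2: pivot 2/3 → sign +
step 3: pivot 1 → sign +
signature = (3, 1, 0)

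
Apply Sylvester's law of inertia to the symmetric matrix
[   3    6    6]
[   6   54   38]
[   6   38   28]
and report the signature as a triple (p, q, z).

step 0: pivot 3 → sign +
step 1: pivot 42 → sign +
step 2: pivot -2/21 → sign −
signature = (2, 1, 0)

Answer: (2, 1, 0)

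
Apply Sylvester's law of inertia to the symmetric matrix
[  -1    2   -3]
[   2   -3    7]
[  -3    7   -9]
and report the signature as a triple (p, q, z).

Answer: (1, 2, 0)

Derivation:
step 0: pivot -1 → sign −
step 1: pivot 1 → sign +
step 2: pivot -1 → sign −
signature = (1, 2, 0)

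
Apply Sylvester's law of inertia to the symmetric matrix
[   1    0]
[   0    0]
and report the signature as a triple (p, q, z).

step 0: pivot 1 → sign +
step 1: row/col 1 already zero → sign 0
signature = (1, 0, 1)

Answer: (1, 0, 1)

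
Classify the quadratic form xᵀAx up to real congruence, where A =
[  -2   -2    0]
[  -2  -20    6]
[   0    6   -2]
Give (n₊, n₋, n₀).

Answer: (0, 2, 1)

Derivation:
step 0: pivot -2 → sign −
step 1: pivot -18 → sign −
step 2: row/col 2 already zero → sign 0
signature = (0, 2, 1)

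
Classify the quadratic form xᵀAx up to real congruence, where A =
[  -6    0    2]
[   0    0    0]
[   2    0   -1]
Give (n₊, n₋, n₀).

Answer: (0, 2, 1)

Derivation:
step 0: pivot -6 → sign −
step 1: pivot -1/3 → sign −
step 2: row/col 2 already zero → sign 0
signature = (0, 2, 1)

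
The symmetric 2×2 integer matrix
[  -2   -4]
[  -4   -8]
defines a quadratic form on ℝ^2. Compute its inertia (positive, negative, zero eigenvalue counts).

step 0: pivot -2 → sign −
step 1: row/col 1 already zero → sign 0
signature = (0, 1, 1)

Answer: (0, 1, 1)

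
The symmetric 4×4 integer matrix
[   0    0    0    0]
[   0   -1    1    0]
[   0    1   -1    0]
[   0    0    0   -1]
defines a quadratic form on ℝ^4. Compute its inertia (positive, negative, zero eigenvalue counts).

step 0: pivot -1 → sign −
step 1: pivot -1 → sign −
step 2: row/col 2 already zero → sign 0
step 3: row/col 3 already zero → sign 0
signature = (0, 2, 2)

Answer: (0, 2, 2)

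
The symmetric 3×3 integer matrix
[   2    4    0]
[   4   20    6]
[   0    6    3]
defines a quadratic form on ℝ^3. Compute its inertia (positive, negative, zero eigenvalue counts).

step 0: pivot 2 → sign +
step 1: pivot 12 → sign +
step 2: row/col 2 already zero → sign 0
signature = (2, 0, 1)

Answer: (2, 0, 1)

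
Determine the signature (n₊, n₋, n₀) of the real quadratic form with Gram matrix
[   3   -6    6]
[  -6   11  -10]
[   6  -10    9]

step 0: pivot 3 → sign +
step 1: pivot -1 → sign −
step 2: pivot 1 → sign +
signature = (2, 1, 0)

Answer: (2, 1, 0)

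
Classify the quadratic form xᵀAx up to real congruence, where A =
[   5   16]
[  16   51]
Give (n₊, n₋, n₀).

Answer: (1, 1, 0)

Derivation:
step 0: pivot 5 → sign +
step 1: pivot -1/5 → sign −
signature = (1, 1, 0)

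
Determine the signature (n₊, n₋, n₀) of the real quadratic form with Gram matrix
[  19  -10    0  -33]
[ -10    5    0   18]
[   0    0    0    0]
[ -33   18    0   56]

Answer: (2, 1, 1)

Derivation:
step 0: pivot 19 → sign +
step 1: pivot -5/19 → sign −
step 2: pivot 1/5 → sign +
step 3: row/col 3 already zero → sign 0
signature = (2, 1, 1)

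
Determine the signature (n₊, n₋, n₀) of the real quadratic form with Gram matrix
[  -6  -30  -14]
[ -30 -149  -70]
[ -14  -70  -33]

step 0: pivot -6 → sign −
step 1: pivot 1 → sign +
step 2: pivot -1/3 → sign −
signature = (1, 2, 0)

Answer: (1, 2, 0)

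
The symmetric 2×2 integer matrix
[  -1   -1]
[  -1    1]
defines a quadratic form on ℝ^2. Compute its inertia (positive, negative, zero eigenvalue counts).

Answer: (1, 1, 0)

Derivation:
step 0: pivot -1 → sign −
step 1: pivot 2 → sign +
signature = (1, 1, 0)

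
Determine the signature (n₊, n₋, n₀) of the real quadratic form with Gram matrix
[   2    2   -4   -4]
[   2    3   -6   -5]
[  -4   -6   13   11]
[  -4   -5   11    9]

Answer: (3, 1, 0)

Derivation:
step 0: pivot 2 → sign +
step 1: pivot 1 → sign +
step 2: pivot 1 → sign +
step 3: pivot -1 → sign −
signature = (3, 1, 0)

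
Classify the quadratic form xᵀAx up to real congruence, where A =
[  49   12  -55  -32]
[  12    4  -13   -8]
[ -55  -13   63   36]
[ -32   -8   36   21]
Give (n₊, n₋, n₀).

Answer: (4, 0, 0)

Derivation:
step 0: pivot 49 → sign +
step 1: pivot 52/49 → sign +
step 2: pivot 55/52 → sign +
step 3: pivot 3/55 → sign +
signature = (4, 0, 0)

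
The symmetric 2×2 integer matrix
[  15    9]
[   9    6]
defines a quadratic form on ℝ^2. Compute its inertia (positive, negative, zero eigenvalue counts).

step 0: pivot 15 → sign +
step 1: pivot 3/5 → sign +
signature = (2, 0, 0)

Answer: (2, 0, 0)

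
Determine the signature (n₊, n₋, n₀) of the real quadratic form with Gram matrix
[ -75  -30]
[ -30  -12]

step 0: pivot -75 → sign −
step 1: row/col 1 already zero → sign 0
signature = (0, 1, 1)

Answer: (0, 1, 1)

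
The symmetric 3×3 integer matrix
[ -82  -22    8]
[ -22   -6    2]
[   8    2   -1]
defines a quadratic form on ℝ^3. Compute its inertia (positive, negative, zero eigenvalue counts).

step 0: pivot -82 → sign −
step 1: pivot -4/41 → sign −
step 2: row/col 2 already zero → sign 0
signature = (0, 2, 1)

Answer: (0, 2, 1)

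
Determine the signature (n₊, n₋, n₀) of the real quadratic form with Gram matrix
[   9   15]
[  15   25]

step 0: pivot 9 → sign +
step 1: row/col 1 already zero → sign 0
signature = (1, 0, 1)

Answer: (1, 0, 1)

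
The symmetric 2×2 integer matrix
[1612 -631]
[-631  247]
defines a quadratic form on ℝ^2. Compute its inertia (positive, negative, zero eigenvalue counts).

step 0: pivot 1612 → sign +
step 1: pivot 3/1612 → sign +
signature = (2, 0, 0)

Answer: (2, 0, 0)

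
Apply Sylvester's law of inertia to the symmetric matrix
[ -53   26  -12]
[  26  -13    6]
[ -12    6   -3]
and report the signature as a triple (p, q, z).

Answer: (0, 3, 0)

Derivation:
step 0: pivot -53 → sign −
step 1: pivot -13/53 → sign −
step 2: pivot -3/13 → sign −
signature = (0, 3, 0)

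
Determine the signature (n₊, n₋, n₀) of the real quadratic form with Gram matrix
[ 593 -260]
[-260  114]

Answer: (2, 0, 0)

Derivation:
step 0: pivot 593 → sign +
step 1: pivot 2/593 → sign +
signature = (2, 0, 0)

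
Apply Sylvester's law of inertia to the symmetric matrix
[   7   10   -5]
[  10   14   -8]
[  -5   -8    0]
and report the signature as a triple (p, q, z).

step 0: pivot 7 → sign +
step 1: pivot -2/7 → sign −
step 2: pivot -1 → sign −
signature = (1, 2, 0)

Answer: (1, 2, 0)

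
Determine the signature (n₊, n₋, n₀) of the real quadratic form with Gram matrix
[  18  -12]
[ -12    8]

step 0: pivot 18 → sign +
step 1: row/col 1 already zero → sign 0
signature = (1, 0, 1)

Answer: (1, 0, 1)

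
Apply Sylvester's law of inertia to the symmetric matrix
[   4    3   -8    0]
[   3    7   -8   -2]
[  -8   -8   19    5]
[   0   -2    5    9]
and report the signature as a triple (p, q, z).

step 0: pivot 4 → sign +
step 1: pivot 19/4 → sign +
step 2: pivot 41/19 → sign +
step 3: pivot 6/41 → sign +
signature = (4, 0, 0)

Answer: (4, 0, 0)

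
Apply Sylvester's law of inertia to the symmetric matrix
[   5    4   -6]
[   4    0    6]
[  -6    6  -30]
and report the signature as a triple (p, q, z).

step 0: pivot 5 → sign +
step 1: pivot -16/5 → sign −
step 2: pivot -3/4 → sign −
signature = (1, 2, 0)

Answer: (1, 2, 0)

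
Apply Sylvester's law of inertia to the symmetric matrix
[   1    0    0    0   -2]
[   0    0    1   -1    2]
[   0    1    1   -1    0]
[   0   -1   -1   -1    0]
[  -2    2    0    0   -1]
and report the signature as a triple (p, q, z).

step 0: pivot 1 → sign +
step 1: pivot 1 → sign +
step 2: pivot -1 → sign −
step 3: pivot -2 → sign −
step 4: pivot -1 → sign −
signature = (2, 3, 0)

Answer: (2, 3, 0)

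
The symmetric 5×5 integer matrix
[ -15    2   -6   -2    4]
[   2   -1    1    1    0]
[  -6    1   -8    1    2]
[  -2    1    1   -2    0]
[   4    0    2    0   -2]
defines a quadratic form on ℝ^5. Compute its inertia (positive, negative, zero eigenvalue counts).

step 0: pivot -15 → sign −
step 1: pivot -11/15 → sign −
step 2: pivot -61/11 → sign −
step 3: pivot -17/61 → sign −
step 4: pivot -6/17 → sign −
signature = (0, 5, 0)

Answer: (0, 5, 0)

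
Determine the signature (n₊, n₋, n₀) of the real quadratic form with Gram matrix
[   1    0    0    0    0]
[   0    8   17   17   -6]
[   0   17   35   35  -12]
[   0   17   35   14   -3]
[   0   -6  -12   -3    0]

Answer: (2, 3, 0)

Derivation:
step 0: pivot 1 → sign +
step 1: pivot 8 → sign +
step 2: pivot -9/8 → sign −
step 3: pivot -21 → sign −
step 4: pivot -1/7 → sign −
signature = (2, 3, 0)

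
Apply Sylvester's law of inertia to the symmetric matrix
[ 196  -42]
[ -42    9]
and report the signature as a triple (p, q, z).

step 0: pivot 196 → sign +
step 1: row/col 1 already zero → sign 0
signature = (1, 0, 1)

Answer: (1, 0, 1)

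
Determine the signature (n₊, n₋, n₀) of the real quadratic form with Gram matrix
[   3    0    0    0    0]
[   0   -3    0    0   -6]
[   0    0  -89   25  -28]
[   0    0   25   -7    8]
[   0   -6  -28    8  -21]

Answer: (2, 3, 0)

Derivation:
step 0: pivot 3 → sign +
step 1: pivot -3 → sign −
step 2: pivot -89 → sign −
step 3: pivot 2/89 → sign +
step 4: pivot -1 → sign −
signature = (2, 3, 0)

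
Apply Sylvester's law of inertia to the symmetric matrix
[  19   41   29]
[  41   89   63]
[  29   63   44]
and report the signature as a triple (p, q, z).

Answer: (2, 1, 0)

Derivation:
step 0: pivot 19 → sign +
step 1: pivot 10/19 → sign +
step 2: pivot -3/5 → sign −
signature = (2, 1, 0)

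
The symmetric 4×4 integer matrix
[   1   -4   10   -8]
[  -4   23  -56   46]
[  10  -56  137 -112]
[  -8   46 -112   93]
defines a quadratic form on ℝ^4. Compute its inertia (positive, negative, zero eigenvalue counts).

step 0: pivot 1 → sign +
step 1: pivot 7 → sign +
step 2: pivot 3/7 → sign +
step 3: pivot 1 → sign +
signature = (4, 0, 0)

Answer: (4, 0, 0)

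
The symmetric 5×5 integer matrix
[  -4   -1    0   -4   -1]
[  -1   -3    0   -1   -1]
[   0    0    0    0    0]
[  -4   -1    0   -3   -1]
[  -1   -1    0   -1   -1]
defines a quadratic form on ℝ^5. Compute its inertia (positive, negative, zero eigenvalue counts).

Answer: (1, 3, 1)

Derivation:
step 0: pivot -4 → sign −
step 1: pivot -11/4 → sign −
step 2: pivot 1 → sign +
step 3: pivot -6/11 → sign −
step 4: row/col 4 already zero → sign 0
signature = (1, 3, 1)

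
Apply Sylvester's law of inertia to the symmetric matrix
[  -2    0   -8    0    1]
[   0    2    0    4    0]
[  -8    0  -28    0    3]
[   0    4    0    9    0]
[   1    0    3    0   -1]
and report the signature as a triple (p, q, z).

Answer: (3, 2, 0)

Derivation:
step 0: pivot -2 → sign −
step 1: pivot 2 → sign +
step 2: pivot 4 → sign +
step 3: pivot 1 → sign +
step 4: pivot -3/4 → sign −
signature = (3, 2, 0)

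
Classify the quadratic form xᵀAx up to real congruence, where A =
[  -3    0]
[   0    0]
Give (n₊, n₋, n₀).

step 0: pivot -3 → sign −
step 1: row/col 1 already zero → sign 0
signature = (0, 1, 1)

Answer: (0, 1, 1)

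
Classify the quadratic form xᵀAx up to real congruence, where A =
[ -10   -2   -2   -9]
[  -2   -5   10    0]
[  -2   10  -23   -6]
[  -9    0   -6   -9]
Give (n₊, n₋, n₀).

Answer: (1, 3, 0)

Derivation:
step 0: pivot -10 → sign −
step 1: pivot -23/5 → sign −
step 2: pivot 21/23 → sign +
step 3: pivot -3/14 → sign −
signature = (1, 3, 0)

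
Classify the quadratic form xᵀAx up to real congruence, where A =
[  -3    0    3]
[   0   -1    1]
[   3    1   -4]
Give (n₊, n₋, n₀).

step 0: pivot -3 → sign −
step 1: pivot -1 → sign −
step 2: row/col 2 already zero → sign 0
signature = (0, 2, 1)

Answer: (0, 2, 1)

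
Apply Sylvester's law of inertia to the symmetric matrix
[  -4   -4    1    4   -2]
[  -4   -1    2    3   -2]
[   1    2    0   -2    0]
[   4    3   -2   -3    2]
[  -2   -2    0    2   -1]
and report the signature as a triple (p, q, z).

Answer: (3, 2, 0)

Derivation:
step 0: pivot -4 → sign −
step 1: pivot 3 → sign +
step 2: pivot -1/12 → sign −
step 3: pivot 6 → sign +
step 4: pivot 1/3 → sign +
signature = (3, 2, 0)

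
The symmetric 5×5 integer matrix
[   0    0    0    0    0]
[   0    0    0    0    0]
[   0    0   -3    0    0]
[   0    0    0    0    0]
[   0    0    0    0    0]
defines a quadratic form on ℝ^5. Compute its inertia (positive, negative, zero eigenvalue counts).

step 0: pivot -3 → sign −
step 1: row/col 1 already zero → sign 0
step 2: row/col 2 already zero → sign 0
step 3: row/col 3 already zero → sign 0
step 4: row/col 4 already zero → sign 0
signature = (0, 1, 4)

Answer: (0, 1, 4)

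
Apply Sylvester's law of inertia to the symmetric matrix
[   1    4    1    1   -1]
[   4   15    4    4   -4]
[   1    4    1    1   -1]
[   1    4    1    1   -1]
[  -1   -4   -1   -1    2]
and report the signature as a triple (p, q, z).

Answer: (2, 1, 2)

Derivation:
step 0: pivot 1 → sign +
step 1: pivot -1 → sign −
step 2: pivot 1 → sign +
step 3: row/col 3 already zero → sign 0
step 4: row/col 4 already zero → sign 0
signature = (2, 1, 2)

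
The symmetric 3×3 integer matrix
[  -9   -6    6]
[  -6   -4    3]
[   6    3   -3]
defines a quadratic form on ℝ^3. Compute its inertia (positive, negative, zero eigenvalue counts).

step 0: pivot -9 → sign −
step 1: pivot 1 → sign +
step 2: pivot -1 → sign −
signature = (1, 2, 0)

Answer: (1, 2, 0)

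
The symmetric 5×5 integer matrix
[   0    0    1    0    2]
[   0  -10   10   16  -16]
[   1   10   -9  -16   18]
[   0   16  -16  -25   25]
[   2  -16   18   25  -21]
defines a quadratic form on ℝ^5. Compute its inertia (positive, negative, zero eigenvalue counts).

step 0: pivot -10 → sign −
step 1: pivot 1 → sign +
step 2: pivot -1 → sign −
step 3: pivot 3/5 → sign +
step 4: row/col 4 already zero → sign 0
signature = (2, 2, 1)

Answer: (2, 2, 1)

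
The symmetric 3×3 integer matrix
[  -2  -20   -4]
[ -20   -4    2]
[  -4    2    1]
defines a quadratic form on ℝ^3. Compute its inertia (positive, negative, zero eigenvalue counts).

step 0: pivot -2 → sign −
step 1: pivot 196 → sign +
step 2: row/col 2 already zero → sign 0
signature = (1, 1, 1)

Answer: (1, 1, 1)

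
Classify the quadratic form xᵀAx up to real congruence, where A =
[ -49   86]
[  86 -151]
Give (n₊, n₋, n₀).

Answer: (0, 2, 0)

Derivation:
step 0: pivot -49 → sign −
step 1: pivot -3/49 → sign −
signature = (0, 2, 0)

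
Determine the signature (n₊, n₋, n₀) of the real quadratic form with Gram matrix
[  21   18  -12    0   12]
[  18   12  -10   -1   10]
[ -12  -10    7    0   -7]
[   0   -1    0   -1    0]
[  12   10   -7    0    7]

Answer: (2, 2, 1)

Derivation:
step 0: pivot 21 → sign +
step 1: pivot -24/7 → sign −
step 2: pivot 1/6 → sign +
step 3: pivot -3/4 → sign −
step 4: row/col 4 already zero → sign 0
signature = (2, 2, 1)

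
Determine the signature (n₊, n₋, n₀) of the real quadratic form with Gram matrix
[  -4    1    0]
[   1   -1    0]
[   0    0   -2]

Answer: (0, 3, 0)

Derivation:
step 0: pivot -4 → sign −
step 1: pivot -3/4 → sign −
step 2: pivot -2 → sign −
signature = (0, 3, 0)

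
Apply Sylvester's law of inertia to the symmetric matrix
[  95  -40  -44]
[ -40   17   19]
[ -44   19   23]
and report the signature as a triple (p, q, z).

Answer: (3, 0, 0)

Derivation:
step 0: pivot 95 → sign +
step 1: pivot 3/19 → sign +
step 2: pivot 6/5 → sign +
signature = (3, 0, 0)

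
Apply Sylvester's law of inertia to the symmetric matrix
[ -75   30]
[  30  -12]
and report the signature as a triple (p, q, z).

Answer: (0, 1, 1)

Derivation:
step 0: pivot -75 → sign −
step 1: row/col 1 already zero → sign 0
signature = (0, 1, 1)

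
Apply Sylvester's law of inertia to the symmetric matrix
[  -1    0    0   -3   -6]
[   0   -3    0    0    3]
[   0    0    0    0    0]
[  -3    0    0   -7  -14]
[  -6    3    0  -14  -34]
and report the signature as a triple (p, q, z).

step 0: pivot -1 → sign −
step 1: pivot -3 → sign −
step 2: pivot 2 → sign +
step 3: pivot -3 → sign −
step 4: row/col 4 already zero → sign 0
signature = (1, 3, 1)

Answer: (1, 3, 1)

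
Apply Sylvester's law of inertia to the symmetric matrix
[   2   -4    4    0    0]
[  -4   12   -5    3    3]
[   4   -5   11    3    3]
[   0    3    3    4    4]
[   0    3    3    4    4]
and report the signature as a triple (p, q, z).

step 0: pivot 2 → sign +
step 1: pivot 4 → sign +
step 2: pivot 3/4 → sign +
step 3: pivot 1 → sign +
step 4: row/col 4 already zero → sign 0
signature = (4, 0, 1)

Answer: (4, 0, 1)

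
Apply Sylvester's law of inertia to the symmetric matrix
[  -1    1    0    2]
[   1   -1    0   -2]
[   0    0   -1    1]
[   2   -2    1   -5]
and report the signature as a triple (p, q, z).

step 0: pivot -1 → sign −
step 1: pivot -1 → sign −
step 2: row/col 2 already zero → sign 0
step 3: row/col 3 already zero → sign 0
signature = (0, 2, 2)

Answer: (0, 2, 2)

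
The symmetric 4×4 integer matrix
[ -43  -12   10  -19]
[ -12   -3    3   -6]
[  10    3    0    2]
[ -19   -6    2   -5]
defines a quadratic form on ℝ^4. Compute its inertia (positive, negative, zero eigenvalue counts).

step 0: pivot -43 → sign −
step 1: pivot 15/43 → sign +
step 2: pivot 11/5 → sign +
step 3: pivot 2/11 → sign +
signature = (3, 1, 0)

Answer: (3, 1, 0)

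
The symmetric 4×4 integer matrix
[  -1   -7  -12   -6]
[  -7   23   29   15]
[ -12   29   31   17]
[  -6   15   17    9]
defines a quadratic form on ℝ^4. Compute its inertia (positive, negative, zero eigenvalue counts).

step 0: pivot -1 → sign −
step 1: pivot 72 → sign +
step 2: pivot -169/72 → sign −
step 3: pivot -6/169 → sign −
signature = (1, 3, 0)

Answer: (1, 3, 0)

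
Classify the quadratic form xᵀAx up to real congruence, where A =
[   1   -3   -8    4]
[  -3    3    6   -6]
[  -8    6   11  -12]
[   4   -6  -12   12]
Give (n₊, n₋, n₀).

Answer: (2, 2, 0)

Derivation:
step 0: pivot 1 → sign +
step 1: pivot -6 → sign −
step 2: pivot 1 → sign +
step 3: pivot -2 → sign −
signature = (2, 2, 0)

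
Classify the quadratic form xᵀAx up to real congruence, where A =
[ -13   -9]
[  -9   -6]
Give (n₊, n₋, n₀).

Answer: (1, 1, 0)

Derivation:
step 0: pivot -13 → sign −
step 1: pivot 3/13 → sign +
signature = (1, 1, 0)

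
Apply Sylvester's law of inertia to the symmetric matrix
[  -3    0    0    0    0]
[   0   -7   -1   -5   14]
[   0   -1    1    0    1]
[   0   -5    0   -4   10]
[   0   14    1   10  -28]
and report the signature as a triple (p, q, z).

Answer: (1, 4, 0)

Derivation:
step 0: pivot -3 → sign −
step 1: pivot -7 → sign −
step 2: pivot 8/7 → sign +
step 3: pivot -7/8 → sign −
step 4: pivot -3/7 → sign −
signature = (1, 4, 0)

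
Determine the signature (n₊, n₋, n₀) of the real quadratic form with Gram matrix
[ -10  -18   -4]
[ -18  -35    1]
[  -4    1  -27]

step 0: pivot -10 → sign −
step 1: pivot -13/5 → sign −
step 2: pivot 6/13 → sign +
signature = (1, 2, 0)

Answer: (1, 2, 0)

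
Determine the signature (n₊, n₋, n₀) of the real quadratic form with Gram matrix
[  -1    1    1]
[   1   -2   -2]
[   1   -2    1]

Answer: (1, 2, 0)

Derivation:
step 0: pivot -1 → sign −
step 1: pivot -1 → sign −
step 2: pivot 3 → sign +
signature = (1, 2, 0)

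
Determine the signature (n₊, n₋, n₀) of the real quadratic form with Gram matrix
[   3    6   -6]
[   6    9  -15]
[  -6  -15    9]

Answer: (1, 1, 1)

Derivation:
step 0: pivot 3 → sign +
step 1: pivot -3 → sign −
step 2: row/col 2 already zero → sign 0
signature = (1, 1, 1)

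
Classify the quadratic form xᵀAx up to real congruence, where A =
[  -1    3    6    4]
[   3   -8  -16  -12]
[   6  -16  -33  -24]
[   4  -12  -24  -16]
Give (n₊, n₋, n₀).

Answer: (1, 2, 1)

Derivation:
step 0: pivot -1 → sign −
step 1: pivot 1 → sign +
step 2: pivot -1 → sign −
step 3: row/col 3 already zero → sign 0
signature = (1, 2, 1)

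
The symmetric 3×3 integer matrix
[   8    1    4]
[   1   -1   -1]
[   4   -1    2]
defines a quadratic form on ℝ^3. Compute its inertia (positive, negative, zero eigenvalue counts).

Answer: (2, 1, 0)

Derivation:
step 0: pivot 8 → sign +
step 1: pivot -9/8 → sign −
step 2: pivot 2 → sign +
signature = (2, 1, 0)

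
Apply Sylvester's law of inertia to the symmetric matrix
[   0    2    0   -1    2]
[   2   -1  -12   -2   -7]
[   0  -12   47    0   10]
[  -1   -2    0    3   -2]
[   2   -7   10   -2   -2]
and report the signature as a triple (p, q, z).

step 0: pivot -1 → sign −
step 1: pivot 4 → sign +
step 2: pivot 47 → sign +
step 3: pivot -3/188 → sign −
step 4: pivot 3 → sign +
signature = (3, 2, 0)

Answer: (3, 2, 0)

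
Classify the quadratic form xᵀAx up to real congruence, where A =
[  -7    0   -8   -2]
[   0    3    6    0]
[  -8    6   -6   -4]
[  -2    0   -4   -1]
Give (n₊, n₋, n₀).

Answer: (1, 3, 0)

Derivation:
step 0: pivot -7 → sign −
step 1: pivot 3 → sign +
step 2: pivot -62/7 → sign −
step 3: pivot -3/31 → sign −
signature = (1, 3, 0)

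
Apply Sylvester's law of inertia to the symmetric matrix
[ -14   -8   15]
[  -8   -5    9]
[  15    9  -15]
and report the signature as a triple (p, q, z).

step 0: pivot -14 → sign −
step 1: pivot -3/7 → sign −
step 2: pivot 3/2 → sign +
signature = (1, 2, 0)

Answer: (1, 2, 0)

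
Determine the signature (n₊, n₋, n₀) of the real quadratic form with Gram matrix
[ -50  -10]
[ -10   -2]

step 0: pivot -50 → sign −
step 1: row/col 1 already zero → sign 0
signature = (0, 1, 1)

Answer: (0, 1, 1)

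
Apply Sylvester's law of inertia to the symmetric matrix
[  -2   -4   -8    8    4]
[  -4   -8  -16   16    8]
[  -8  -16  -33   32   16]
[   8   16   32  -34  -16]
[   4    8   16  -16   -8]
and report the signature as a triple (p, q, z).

step 0: pivot -2 → sign −
step 1: pivot -1 → sign −
step 2: pivot -2 → sign −
step 3: row/col 3 already zero → sign 0
step 4: row/col 4 already zero → sign 0
signature = (0, 3, 2)

Answer: (0, 3, 2)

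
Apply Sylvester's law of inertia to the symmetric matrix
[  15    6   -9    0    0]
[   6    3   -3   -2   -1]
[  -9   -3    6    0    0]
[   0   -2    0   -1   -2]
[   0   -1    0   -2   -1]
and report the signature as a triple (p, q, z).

Answer: (4, 1, 0)

Derivation:
step 0: pivot 15 → sign +
step 1: pivot 3/5 → sign +
step 2: pivot -23/3 → sign −
step 3: pivot 12/23 → sign +
step 4: pivot 3/4 → sign +
signature = (4, 1, 0)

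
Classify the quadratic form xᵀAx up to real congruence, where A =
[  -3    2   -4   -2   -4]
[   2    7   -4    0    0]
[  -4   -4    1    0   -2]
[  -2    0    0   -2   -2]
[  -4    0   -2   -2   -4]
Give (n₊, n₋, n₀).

step 0: pivot -3 → sign −
step 1: pivot 25/3 → sign +
step 2: pivot 1 → sign +
step 3: pivot -86/25 → sign −
step 4: pivot -6/43 → sign −
signature = (2, 3, 0)

Answer: (2, 3, 0)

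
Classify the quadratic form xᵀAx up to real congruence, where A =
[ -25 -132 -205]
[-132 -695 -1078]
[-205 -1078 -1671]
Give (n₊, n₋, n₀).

step 0: pivot -25 → sign −
step 1: pivot 49/25 → sign +
step 2: pivot 6/49 → sign +
signature = (2, 1, 0)

Answer: (2, 1, 0)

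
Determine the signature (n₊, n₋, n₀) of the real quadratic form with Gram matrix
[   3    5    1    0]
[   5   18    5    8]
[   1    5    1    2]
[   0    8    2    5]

Answer: (2, 2, 0)

Derivation:
step 0: pivot 3 → sign +
step 1: pivot 29/3 → sign +
step 2: pivot -14/29 → sign −
step 3: pivot -3/7 → sign −
signature = (2, 2, 0)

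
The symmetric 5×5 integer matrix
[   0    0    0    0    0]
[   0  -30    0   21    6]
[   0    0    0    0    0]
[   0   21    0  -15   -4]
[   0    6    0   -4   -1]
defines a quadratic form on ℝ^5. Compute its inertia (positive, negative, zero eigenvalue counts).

step 0: pivot -30 → sign −
step 1: pivot -3/10 → sign −
step 2: pivot 1/3 → sign +
step 3: row/col 3 already zero → sign 0
step 4: row/col 4 already zero → sign 0
signature = (1, 2, 2)

Answer: (1, 2, 2)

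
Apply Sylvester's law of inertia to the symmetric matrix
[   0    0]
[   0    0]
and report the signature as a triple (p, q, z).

Answer: (0, 0, 2)

Derivation:
step 0: row/col 0 already zero → sign 0
step 1: row/col 1 already zero → sign 0
signature = (0, 0, 2)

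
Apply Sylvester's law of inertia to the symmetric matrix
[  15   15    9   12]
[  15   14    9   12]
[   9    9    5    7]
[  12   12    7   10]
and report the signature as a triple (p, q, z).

Answer: (2, 2, 0)

Derivation:
step 0: pivot 15 → sign +
step 1: pivot -1 → sign −
step 2: pivot -2/5 → sign −
step 3: pivot 1/2 → sign +
signature = (2, 2, 0)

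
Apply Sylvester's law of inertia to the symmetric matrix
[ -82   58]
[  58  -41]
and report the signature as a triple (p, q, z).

Answer: (1, 1, 0)

Derivation:
step 0: pivot -82 → sign −
step 1: pivot 1/41 → sign +
signature = (1, 1, 0)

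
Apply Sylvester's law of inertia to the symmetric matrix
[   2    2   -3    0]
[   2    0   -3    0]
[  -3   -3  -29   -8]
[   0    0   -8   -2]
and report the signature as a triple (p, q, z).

step 0: pivot 2 → sign +
step 1: pivot -2 → sign −
step 2: pivot -67/2 → sign −
step 3: pivot -6/67 → sign −
signature = (1, 3, 0)

Answer: (1, 3, 0)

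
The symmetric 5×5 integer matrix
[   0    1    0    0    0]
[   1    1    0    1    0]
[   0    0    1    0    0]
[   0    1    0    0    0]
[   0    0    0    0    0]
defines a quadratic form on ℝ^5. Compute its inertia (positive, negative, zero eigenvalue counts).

Answer: (2, 1, 2)

Derivation:
step 0: pivot 1 → sign +
step 1: pivot -1 → sign −
step 2: pivot 1 → sign +
step 3: row/col 3 already zero → sign 0
step 4: row/col 4 already zero → sign 0
signature = (2, 1, 2)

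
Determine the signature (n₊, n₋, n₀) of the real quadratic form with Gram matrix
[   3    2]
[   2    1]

Answer: (1, 1, 0)

Derivation:
step 0: pivot 3 → sign +
step 1: pivot -1/3 → sign −
signature = (1, 1, 0)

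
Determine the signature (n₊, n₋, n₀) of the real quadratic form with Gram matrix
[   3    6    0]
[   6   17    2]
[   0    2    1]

step 0: pivot 3 → sign +
step 1: pivot 5 → sign +
step 2: pivot 1/5 → sign +
signature = (3, 0, 0)

Answer: (3, 0, 0)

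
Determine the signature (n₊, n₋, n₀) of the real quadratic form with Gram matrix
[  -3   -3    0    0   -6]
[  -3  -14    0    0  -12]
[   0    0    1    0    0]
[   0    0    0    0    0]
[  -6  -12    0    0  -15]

step 0: pivot -3 → sign −
step 1: pivot -11 → sign −
step 2: pivot 1 → sign +
step 3: pivot 3/11 → sign +
step 4: row/col 4 already zero → sign 0
signature = (2, 2, 1)

Answer: (2, 2, 1)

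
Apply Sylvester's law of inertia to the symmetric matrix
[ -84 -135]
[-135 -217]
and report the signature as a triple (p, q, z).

Answer: (0, 2, 0)

Derivation:
step 0: pivot -84 → sign −
step 1: pivot -1/28 → sign −
signature = (0, 2, 0)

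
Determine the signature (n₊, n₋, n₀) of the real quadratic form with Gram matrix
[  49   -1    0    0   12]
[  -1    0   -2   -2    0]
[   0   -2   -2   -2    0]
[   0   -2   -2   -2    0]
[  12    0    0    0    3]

step 0: pivot 49 → sign +
step 1: pivot -1/49 → sign −
step 2: pivot 194 → sign +
step 3: pivot 3/97 → sign +
step 4: row/col 4 already zero → sign 0
signature = (3, 1, 1)

Answer: (3, 1, 1)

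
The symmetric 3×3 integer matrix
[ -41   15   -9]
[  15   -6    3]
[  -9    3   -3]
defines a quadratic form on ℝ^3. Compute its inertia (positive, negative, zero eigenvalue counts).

step 0: pivot -41 → sign −
step 1: pivot -21/41 → sign −
step 2: pivot -6/7 → sign −
signature = (0, 3, 0)

Answer: (0, 3, 0)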